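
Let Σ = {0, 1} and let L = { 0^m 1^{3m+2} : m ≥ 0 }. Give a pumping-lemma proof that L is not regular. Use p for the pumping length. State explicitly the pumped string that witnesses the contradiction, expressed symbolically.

0^{p+k} 1^{3p+2}

Toward a contradiction, assume L is regular with pumping length p.
Choose w = 0^p 1^{3p+2}, which is in L with |w| = 4p+2 ≥ p.
Write w = xyz as guaranteed by the lemma, with |xy| ≤ p and y is nonempty.
Because |xy| ≤ p and w begins with p copies of 0, we have y = 0^k with 1 ≤ k ≤ p.
Pump with i = 2: xy^2z = 0^{p+k} 1^{3p+2}. For this to lie in L we would need 3p+2 = 3(p+k)+2, which forces k = 0. But k ≥ 1, so xy^2z ∉ L.
This contradicts the pumping lemma, so L is not regular.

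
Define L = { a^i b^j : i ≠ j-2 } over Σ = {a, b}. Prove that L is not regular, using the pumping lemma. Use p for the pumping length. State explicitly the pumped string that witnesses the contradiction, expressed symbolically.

a^{p+p!} b^{p+p!+2}

Assume L is regular; let p be its pumping constant.
Choose w = a^p b^{p+p!+2}. Since p ≠ (p+p!+2)-2 = p+p!, w ∈ L; and |w| ≥ p.
Write w = xyz as guaranteed by the lemma, with |xy| ≤ p and y is nonempty.
Since the first p symbols of w are all a's and |xy| ≤ p, y lies entirely in the leading a-block: y = a^k for some k with 1 ≤ k ≤ p.
Since 1 ≤ k ≤ p, k divides p!; set t = 1 + p!/k. Then xy^t z has p + (p!/k)·k = p + p! copies of a. Now the a-count is p+p! and (b-count)-2 = (p+p!+2)-2 = p+p!, so i ≠ j-2 fails. So xy^t z = a^{p+p!} b^{p+p!+2} ∉ L.
This contradicts the pumping lemma, so L is not regular.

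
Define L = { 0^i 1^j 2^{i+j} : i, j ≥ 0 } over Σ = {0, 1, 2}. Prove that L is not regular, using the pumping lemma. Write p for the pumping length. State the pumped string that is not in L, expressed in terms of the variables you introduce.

Toward a contradiction, assume L is regular with pumping length p.
Take w = 0^p 1^p 2^{2p} ∈ L (with i=j=p, i+j=2p), |w| = 4p ≥ p.
By the pumping lemma, w = xyz with |xy| ≤ p and |y| ≥ 1.
Because |xy| ≤ p and w begins with p copies of 0, we have y = 0^k with 1 ≤ k ≤ p.
Consider xy^2z = 0^{p+k} 1^p 2^{2p}. Now the 0- and 1-counts sum to 2p+k, but the 2-count is 2p ≠ 2p+k. So xy^2z ∉ L.
This is a contradiction; hence L is not regular.

0^{p+k} 1^p 2^{2p}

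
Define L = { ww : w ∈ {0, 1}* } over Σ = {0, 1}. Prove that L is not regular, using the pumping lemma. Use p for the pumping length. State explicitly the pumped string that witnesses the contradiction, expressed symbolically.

0^{p+k} 1^p 0^p 1^p

Assume L is regular. Let p be the pumping length given by the pumping lemma.
Take w = 0^p 1^p 0^p 1^p = uu where u = 0^p1^p; then w ∈ L and |w| = 4p ≥ p.
Write w = xyz as guaranteed by the lemma, with |xy| ≤ p and |y| ≥ 1.
Because |xy| ≤ p and w begins with p copies of 0, we have y = 0^k with 1 ≤ k ≤ p.
Pump with i = 2: xy^2z = 0^{p+k} 1^p 0^p 1^p, of length 4p+k. Suppose this equals vv. The string starts with 0 and ends with 1, so v does too; thus the boundary between the two copies of v is a 1→0 transition. There is exactly one such transition, at position 2p+k, so |v| = 2p+k and |vv| = 4p+2k ≠ 4p+k since k ≥ 1. So xy^2z ∉ L.
Contradiction. Therefore L is not regular.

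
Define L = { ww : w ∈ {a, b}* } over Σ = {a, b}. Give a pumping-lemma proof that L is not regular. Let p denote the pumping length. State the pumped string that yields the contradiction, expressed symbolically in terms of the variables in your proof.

a^{p+k} b^p a^p b^p

Assume L is regular; let p be its pumping constant.
Take w = a^p b^p a^p b^p = uu where u = a^pb^p; then w ∈ L and |w| = 4p ≥ p.
By the pumping lemma, w = xyz with |xy| ≤ p and |y| > 0.
Since the first p symbols of w are all a's and |xy| ≤ p, y lies entirely in the leading a-block: y = a^k for some k with 1 ≤ k ≤ p.
Pump with i = 2: xy^2z = a^{p+k} b^p a^p b^p, of length 4p+k. Suppose this equals vv. The string starts with a and ends with b, so v does too; thus the boundary between the two copies of v is a b→a transition. There is exactly one such transition, at position 2p+k, so |v| = 2p+k and |vv| = 4p+2k ≠ 4p+k since k ≥ 1. So xy^2z ∉ L.
Contradiction. Therefore L is not regular.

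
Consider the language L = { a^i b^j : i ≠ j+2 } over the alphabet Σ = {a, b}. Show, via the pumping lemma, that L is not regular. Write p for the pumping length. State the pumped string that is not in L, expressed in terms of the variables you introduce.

a^{p+p!} b^{p+p!-2}

Suppose for contradiction that L is regular, and let p be the pumping length.
Choose w = a^p b^{p+p!-2}. Since p ≠ (p+p!-2)+2 = p+p!, w ∈ L; and |w| ≥ p.
Write w = xyz as guaranteed by the lemma, with |xy| ≤ p and |y| > 0.
The first p characters of w are a's, so xy (and hence y) consists only of a's. Write y = a^k, 1 ≤ k ≤ p.
Since 1 ≤ k ≤ p, k divides p!; set t = 1 + p!/k. Then xy^t z has p + (p!/k)·k = p + p! copies of a. Now the a-count is p+p! and (b-count)+2 = (p+p!-2)+2 = p+p!, so i ≠ j+2 fails. So xy^t z = a^{p+p!} b^{p+p!-2} ∉ L.
This contradicts the pumping lemma, so L is not regular.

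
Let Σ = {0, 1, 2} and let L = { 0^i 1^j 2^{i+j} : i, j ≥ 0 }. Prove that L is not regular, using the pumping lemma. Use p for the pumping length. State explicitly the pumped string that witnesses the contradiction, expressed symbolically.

Assume L is regular; let p be its pumping constant.
Take w = 0^p 1^p 2^{2p} ∈ L (with i=j=p, i+j=2p), |w| = 4p ≥ p.
The pumping lemma gives a decomposition w = xyz where |xy| ≤ p and |y| ≥ 1.
Since the first p symbols of w are all 0's and |xy| ≤ p, y lies entirely in the leading 0-block: y = 0^k for some k with 1 ≤ k ≤ p.
Consider xy^2z = 0^{p+k} 1^p 2^{2p}. Now the 0- and 1-counts sum to 2p+k, but the 2-count is 2p ≠ 2p+k. So xy^2z ∉ L.
Contradiction. Therefore L is not regular.

0^{p+k} 1^p 2^{2p}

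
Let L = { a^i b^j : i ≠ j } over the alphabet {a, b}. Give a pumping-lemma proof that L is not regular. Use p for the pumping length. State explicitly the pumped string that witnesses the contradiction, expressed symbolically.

Assume L is regular; let p be its pumping constant.
Choose w = a^p b^{p+p!}. Since p ≠ p+p!, w ∈ L; and |w| ≥ p.
Write w = xyz as guaranteed by the lemma, with |xy| ≤ p and y is nonempty.
Since the first p symbols of w are all a's and |xy| ≤ p, y lies entirely in the leading a-block: y = a^k for some k with 1 ≤ k ≤ p.
Since 1 ≤ k ≤ p, k divides p!; set t = 1 + p!/k. Then xy^t z has p + (p!/k)·k = p + p! copies of a. Now the a-count equals the b-count, so i ≠ j fails. So xy^t z = a^{p+p!} b^{p+p!} ∉ L.
This is a contradiction; hence L is not regular.

a^{p+p!} b^{p+p!}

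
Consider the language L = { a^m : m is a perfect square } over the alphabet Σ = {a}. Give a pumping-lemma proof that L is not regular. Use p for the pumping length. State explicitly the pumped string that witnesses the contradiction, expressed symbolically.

a^{p²+k}

Suppose for contradiction that L is regular, and let p be the pumping length.
Take w = a^{p²} ∈ L with |w| = p² ≥ p.
Write w = xyz as guaranteed by the lemma, with |xy| ≤ p and y is nonempty.
Then y = a^k for some k with 1 ≤ k ≤ p.
Pump with i = 2: xy^2z = a^{p²+k}. Since 1 ≤ k ≤ p, p² < p²+k ≤ p²+p < (p+1)², so p²+k lies strictly between consecutive squares and is not a perfect square. So xy^2z ∉ L.
This is a contradiction; hence L is not regular.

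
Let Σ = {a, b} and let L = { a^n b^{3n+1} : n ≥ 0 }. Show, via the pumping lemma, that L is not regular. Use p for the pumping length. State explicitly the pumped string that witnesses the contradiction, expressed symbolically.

a^{p+k} b^{3p+1}

Suppose for contradiction that L is regular, and let p be the pumping length.
Let w = a^p b^{3p+1} ∈ L; note |w| = 4p+1 ≥ p.
The pumping lemma gives a decomposition w = xyz where |xy| ≤ p and |y| > 0.
Because |xy| ≤ p and w begins with p copies of a, we have y = a^k with 1 ≤ k ≤ p.
Pump with i = 2: xy^2z = a^{p+k} b^{3p+1}. For this to lie in L we would need 3p+1 = 3(p+k)+1, which forces k = 0. But k ≥ 1, so xy^2z ∉ L.
This contradicts the pumping lemma, so L is not regular.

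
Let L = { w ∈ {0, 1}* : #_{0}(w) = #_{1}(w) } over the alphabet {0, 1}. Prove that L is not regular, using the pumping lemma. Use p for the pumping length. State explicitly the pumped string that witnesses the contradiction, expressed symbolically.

0^{p+k} 1^p

Assume L is regular; let p be its pumping constant.
Choose w = 0^p 1^p ∈ L with |w| = 2p ≥ p.
Write w = xyz as guaranteed by the lemma, with |xy| ≤ p and |y| ≥ 1.
The first p characters of w are 0's, so xy (and hence y) consists only of 0's. Write y = 0^k, 1 ≤ k ≤ p.
Pump with i = 2: xy^2z = 0^{p+k} 1^p has p+k occurrences of 0 but only p of 1. Since k ≥ 1 the counts differ, so xy^2z ∉ L.
This is a contradiction; hence L is not regular.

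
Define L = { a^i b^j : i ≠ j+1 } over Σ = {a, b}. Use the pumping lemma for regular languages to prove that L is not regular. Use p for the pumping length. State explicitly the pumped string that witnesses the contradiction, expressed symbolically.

Toward a contradiction, assume L is regular with pumping length p.
Choose w = a^p b^{p+p!-1}. Since p ≠ (p+p!-1)+1 = p+p!, w ∈ L; and |w| ≥ p.
The pumping lemma gives a decomposition w = xyz where |xy| ≤ p and |y| ≥ 1.
Because |xy| ≤ p and w begins with p copies of a, we have y = a^k with 1 ≤ k ≤ p.
Since 1 ≤ k ≤ p, k divides p!; set t = 1 + p!/k. Then xy^t z has p + (p!/k)·k = p + p! copies of a. Now the a-count is p+p! and (b-count)+1 = (p+p!-1)+1 = p+p!, so i ≠ j+1 fails. So xy^t z = a^{p+p!} b^{p+p!-1} ∉ L.
Contradiction. Therefore L is not regular.

a^{p+p!} b^{p+p!-1}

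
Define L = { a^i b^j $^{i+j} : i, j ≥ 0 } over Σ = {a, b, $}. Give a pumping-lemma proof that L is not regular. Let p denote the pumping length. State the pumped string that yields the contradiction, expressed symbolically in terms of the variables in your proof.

a^{p+k} b^p $^{2p}

Toward a contradiction, assume L is regular with pumping length p.
Take w = a^p b^p $^{2p} ∈ L (with i=j=p, i+j=2p), |w| = 4p ≥ p.
The pumping lemma gives a decomposition w = xyz where |xy| ≤ p and |y| ≥ 1.
Because |xy| ≤ p and w begins with p copies of a, we have y = a^k with 1 ≤ k ≤ p.
Consider xy^2z = a^{p+k} b^p $^{2p}. Now the a- and b-counts sum to 2p+k, but the $-count is 2p ≠ 2p+k. So xy^2z ∉ L.
Contradiction. Therefore L is not regular.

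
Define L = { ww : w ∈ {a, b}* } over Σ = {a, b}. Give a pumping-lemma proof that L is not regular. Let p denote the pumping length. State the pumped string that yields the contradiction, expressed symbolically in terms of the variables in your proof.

a^{p+k} b^p a^p b^p

Assume L is regular; let p be its pumping constant.
Take w = a^p b^p a^p b^p = uu where u = a^pb^p; then w ∈ L and |w| = 4p ≥ p.
The pumping lemma gives a decomposition w = xyz where |xy| ≤ p and y is nonempty.
Because |xy| ≤ p and w begins with p copies of a, we have y = a^k with 1 ≤ k ≤ p.
Pump with i = 2: xy^2z = a^{p+k} b^p a^p b^p, of length 4p+k. Suppose this equals vv. The string starts with a and ends with b, so v does too; thus the boundary between the two copies of v is a b→a transition. There is exactly one such transition, at position 2p+k, so |v| = 2p+k and |vv| = 4p+2k ≠ 4p+k since k ≥ 1. So xy^2z ∉ L.
This contradicts the pumping lemma, so L is not regular.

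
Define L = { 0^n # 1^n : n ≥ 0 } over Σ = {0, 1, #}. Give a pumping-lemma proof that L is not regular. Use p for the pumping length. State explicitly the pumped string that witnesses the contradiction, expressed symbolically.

Assume L is regular. Let p be the pumping length given by the pumping lemma.
Take w = 0^p # 1^p ∈ L with |w| = 2p+1 ≥ p.
Write w = xyz as guaranteed by the lemma, with |xy| ≤ p and y is nonempty.
Since the first p symbols of w are all 0's and |xy| ≤ p, y lies entirely in the leading 0-block: y = 0^k for some k with 1 ≤ k ≤ p.
Pump with i = 2: xy^2z = 0^{p+k} # 1^p, which would require p+k = p. But k ≥ 1, so xy^2z ∉ L.
This contradicts the pumping lemma, so L is not regular.

0^{p+k} # 1^p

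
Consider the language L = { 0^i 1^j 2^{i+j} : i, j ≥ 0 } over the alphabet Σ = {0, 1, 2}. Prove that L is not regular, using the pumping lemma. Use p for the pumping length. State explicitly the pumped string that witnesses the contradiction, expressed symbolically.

Suppose for contradiction that L is regular, and let p be the pumping length.
Take w = 0^p 1^p 2^{2p} ∈ L (with i=j=p, i+j=2p), |w| = 4p ≥ p.
Write w = xyz as guaranteed by the lemma, with |xy| ≤ p and |y| ≥ 1.
Because |xy| ≤ p and w begins with p copies of 0, we have y = 0^k with 1 ≤ k ≤ p.
Consider xy^2z = 0^{p+k} 1^p 2^{2p}. Now the 0- and 1-counts sum to 2p+k, but the 2-count is 2p ≠ 2p+k. So xy^2z ∉ L.
This contradicts the pumping lemma, so L is not regular.

0^{p+k} 1^p 2^{2p}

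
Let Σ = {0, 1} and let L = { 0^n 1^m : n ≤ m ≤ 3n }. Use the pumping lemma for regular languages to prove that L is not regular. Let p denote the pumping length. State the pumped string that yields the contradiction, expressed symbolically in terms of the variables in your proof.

Suppose for contradiction that L is regular, and let p be the pumping length.
Take w = 0^p 1^p ∈ L (since p ≤ p ≤ 3p), with |w| = 2p ≥ p.
By the pumping lemma, w = xyz with |xy| ≤ p and y is nonempty.
The first p characters of w are 0's, so xy (and hence y) consists only of 0's. Write y = 0^k, 1 ≤ k ≤ p.
Pump with i = 2: xy^2z = 0^{p+k} 1^p. Now n = p+k > p = m, so the condition n ≤ m fails. Thus xy^2z ∉ L.
This contradicts the pumping lemma, so L is not regular.

0^{p+k} 1^p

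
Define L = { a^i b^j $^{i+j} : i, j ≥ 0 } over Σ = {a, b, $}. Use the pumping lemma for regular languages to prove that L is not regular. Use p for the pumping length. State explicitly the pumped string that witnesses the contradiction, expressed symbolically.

a^{p+k} b^p $^{2p}

Assume L is regular; let p be its pumping constant.
Take w = a^p b^p $^{2p} ∈ L (with i=j=p, i+j=2p), |w| = 4p ≥ p.
The pumping lemma gives a decomposition w = xyz where |xy| ≤ p and y is nonempty.
Because |xy| ≤ p and w begins with p copies of a, we have y = a^k with 1 ≤ k ≤ p.
Consider xy^2z = a^{p+k} b^p $^{2p}. Now the a- and b-counts sum to 2p+k, but the $-count is 2p ≠ 2p+k. So xy^2z ∉ L.
Contradiction. Therefore L is not regular.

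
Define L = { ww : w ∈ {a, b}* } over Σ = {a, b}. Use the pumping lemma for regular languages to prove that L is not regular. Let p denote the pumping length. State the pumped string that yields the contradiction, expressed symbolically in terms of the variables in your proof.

a^{p+k} b^p a^p b^p

Toward a contradiction, assume L is regular with pumping length p.
Take w = a^p b^p a^p b^p = uu where u = a^pb^p; then w ∈ L and |w| = 4p ≥ p.
Write w = xyz as guaranteed by the lemma, with |xy| ≤ p and |y| > 0.
Since the first p symbols of w are all a's and |xy| ≤ p, y lies entirely in the leading a-block: y = a^k for some k with 1 ≤ k ≤ p.
Pump with i = 2: xy^2z = a^{p+k} b^p a^p b^p, of length 4p+k. Suppose this equals vv. The string starts with a and ends with b, so v does too; thus the boundary between the two copies of v is a b→a transition. There is exactly one such transition, at position 2p+k, so |v| = 2p+k and |vv| = 4p+2k ≠ 4p+k since k ≥ 1. So xy^2z ∉ L.
This contradicts the pumping lemma, so L is not regular.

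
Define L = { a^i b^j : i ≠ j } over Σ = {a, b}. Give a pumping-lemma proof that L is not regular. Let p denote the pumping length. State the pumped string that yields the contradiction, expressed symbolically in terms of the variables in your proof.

Assume L is regular. Let p be the pumping length given by the pumping lemma.
Choose w = a^p b^{p+p!}. Since p ≠ p+p!, w ∈ L; and |w| ≥ p.
Write w = xyz as guaranteed by the lemma, with |xy| ≤ p and |y| ≥ 1.
Since the first p symbols of w are all a's and |xy| ≤ p, y lies entirely in the leading a-block: y = a^k for some k with 1 ≤ k ≤ p.
Since 1 ≤ k ≤ p, k divides p!; set t = 1 + p!/k. Then xy^t z has p + (p!/k)·k = p + p! copies of a. Now the a-count equals the b-count, so i ≠ j fails. So xy^t z = a^{p+p!} b^{p+p!} ∉ L.
This contradicts the pumping lemma, so L is not regular.

a^{p+p!} b^{p+p!}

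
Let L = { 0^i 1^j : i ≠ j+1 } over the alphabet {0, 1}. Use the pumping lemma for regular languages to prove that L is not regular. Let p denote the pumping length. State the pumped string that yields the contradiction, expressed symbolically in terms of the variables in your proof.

0^{p+p!} 1^{p+p!-1}

Assume L is regular. Let p be the pumping length given by the pumping lemma.
Choose w = 0^p 1^{p+p!-1}. Since p ≠ (p+p!-1)+1 = p+p!, w ∈ L; and |w| ≥ p.
The pumping lemma gives a decomposition w = xyz where |xy| ≤ p and y is nonempty.
Because |xy| ≤ p and w begins with p copies of 0, we have y = 0^k with 1 ≤ k ≤ p.
Since 1 ≤ k ≤ p, k divides p!; set t = 1 + p!/k. Then xy^t z has p + (p!/k)·k = p + p! copies of 0. Now the 0-count is p+p! and (1-count)+1 = (p+p!-1)+1 = p+p!, so i ≠ j+1 fails. So xy^t z = 0^{p+p!} 1^{p+p!-1} ∉ L.
This contradicts the pumping lemma, so L is not regular.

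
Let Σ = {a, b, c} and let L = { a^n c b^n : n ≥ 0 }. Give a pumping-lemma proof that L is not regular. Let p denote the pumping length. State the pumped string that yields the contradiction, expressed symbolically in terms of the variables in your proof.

a^{p+k} c b^p

Suppose for contradiction that L is regular, and let p be the pumping length.
Take w = a^p c b^p ∈ L with |w| = 2p+1 ≥ p.
Write w = xyz as guaranteed by the lemma, with |xy| ≤ p and y is nonempty.
The first p characters of w are a's, so xy (and hence y) consists only of a's. Write y = a^k, 1 ≤ k ≤ p.
Pump with i = 2: xy^2z = a^{p+k} c b^p, which would require p+k = p. But k ≥ 1, so xy^2z ∉ L.
This contradicts the pumping lemma, so L is not regular.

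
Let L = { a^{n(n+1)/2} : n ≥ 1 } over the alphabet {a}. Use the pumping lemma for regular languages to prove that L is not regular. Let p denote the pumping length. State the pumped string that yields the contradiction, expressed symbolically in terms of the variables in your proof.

a^{p(p+1)/2+k}

Assume L is regular; let p be its pumping constant.
Take w = a^{p(p+1)/2} ∈ L with |w| = p(p+1)/2 ≥ p.
Write w = xyz as guaranteed by the lemma, with |xy| ≤ p and y is nonempty.
Then y = a^k for some k with 1 ≤ k ≤ p.
Pump with i = 2: xy^2z = a^{p(p+1)/2+k}. Since 1 ≤ k ≤ p, p(p+1)/2 < p(p+1)/2+k ≤ p(p+1)/2+p < (p+1)(p+2)/2, so p(p+1)/2+k is strictly between consecutive triangular numbers. So xy^2z ∉ L.
Contradiction. Therefore L is not regular.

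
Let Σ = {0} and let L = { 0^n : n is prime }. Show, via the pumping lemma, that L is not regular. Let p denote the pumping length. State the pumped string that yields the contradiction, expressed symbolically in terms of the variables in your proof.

Suppose for contradiction that L is regular, and let p be the pumping length.
Let q be a prime with q ≥ p+2 (infinitely many primes exist), and take w = 0^q ∈ L with |w| = q ≥ p.
Write w = xyz as guaranteed by the lemma, with |xy| ≤ p and |y| ≥ 1.
Then y = 0^k for some k with 1 ≤ k ≤ p.
Since 1 ≤ k ≤ p, |xz| = q-k. Pump with i = q+1: |xy^{q+1}z| = (q-k)+(q+1)k = q+qk = q(1+k), which is composite (both factors ≥ 2). So xy^{q+1}z = 0^{q(1+k)} ∉ L.
Contradiction. Therefore L is not regular.

0^{q(1+k)}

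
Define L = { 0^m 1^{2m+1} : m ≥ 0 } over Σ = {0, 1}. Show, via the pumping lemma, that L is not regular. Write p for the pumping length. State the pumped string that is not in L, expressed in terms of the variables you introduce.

0^{p+k} 1^{2p+1}

Assume L is regular; let p be its pumping constant.
Let w = 0^p 1^{2p+1} ∈ L; note |w| = 3p+1 ≥ p.
Write w = xyz as guaranteed by the lemma, with |xy| ≤ p and |y| ≥ 1.
Since the first p symbols of w are all 0's and |xy| ≤ p, y lies entirely in the leading 0-block: y = 0^k for some k with 1 ≤ k ≤ p.
Pump with i = 2: xy^2z = 0^{p+k} 1^{2p+1}. For this to lie in L we would need 2p+1 = 2(p+k)+1, which forces k = 0. But k ≥ 1, so xy^2z ∉ L.
Contradiction. Therefore L is not regular.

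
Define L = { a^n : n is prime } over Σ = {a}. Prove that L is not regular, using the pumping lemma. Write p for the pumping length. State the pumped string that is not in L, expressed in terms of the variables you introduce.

a^{q(1+k)}

Toward a contradiction, assume L is regular with pumping length p.
Let q be a prime with q ≥ p+2 (infinitely many primes exist), and take w = a^q ∈ L with |w| = q ≥ p.
By the pumping lemma, w = xyz with |xy| ≤ p and |y| ≥ 1.
Then y = a^k for some k with 1 ≤ k ≤ p.
Since 1 ≤ k ≤ p, |xz| = q-k. Pump with i = q+1: |xy^{q+1}z| = (q-k)+(q+1)k = q+qk = q(1+k), which is composite (both factors ≥ 2). So xy^{q+1}z = a^{q(1+k)} ∉ L.
This contradicts the pumping lemma, so L is not regular.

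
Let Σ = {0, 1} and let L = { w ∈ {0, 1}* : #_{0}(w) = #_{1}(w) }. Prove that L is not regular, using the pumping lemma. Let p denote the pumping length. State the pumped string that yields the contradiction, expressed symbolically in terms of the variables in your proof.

Assume L is regular; let p be its pumping constant.
Choose w = 0^p 1^p ∈ L with |w| = 2p ≥ p.
Write w = xyz as guaranteed by the lemma, with |xy| ≤ p and |y| > 0.
The first p characters of w are 0's, so xy (and hence y) consists only of 0's. Write y = 0^k, 1 ≤ k ≤ p.
Pump with i = 2: xy^2z = 0^{p+k} 1^p has p+k occurrences of 0 but only p of 1. Since k ≥ 1 the counts differ, so xy^2z ∉ L.
This is a contradiction; hence L is not regular.

0^{p+k} 1^p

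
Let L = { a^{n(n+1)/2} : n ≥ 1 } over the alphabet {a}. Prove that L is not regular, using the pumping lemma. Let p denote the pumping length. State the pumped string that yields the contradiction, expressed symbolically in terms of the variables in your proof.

Toward a contradiction, assume L is regular with pumping length p.
Take w = a^{p(p+1)/2} ∈ L with |w| = p(p+1)/2 ≥ p.
By the pumping lemma, w = xyz with |xy| ≤ p and y is nonempty.
Then y = a^k for some k with 1 ≤ k ≤ p.
Pump with i = 2: xy^2z = a^{p(p+1)/2+k}. Since 1 ≤ k ≤ p, p(p+1)/2 < p(p+1)/2+k ≤ p(p+1)/2+p < (p+1)(p+2)/2, so p(p+1)/2+k is strictly between consecutive triangular numbers. So xy^2z ∉ L.
This is a contradiction; hence L is not regular.

a^{p(p+1)/2+k}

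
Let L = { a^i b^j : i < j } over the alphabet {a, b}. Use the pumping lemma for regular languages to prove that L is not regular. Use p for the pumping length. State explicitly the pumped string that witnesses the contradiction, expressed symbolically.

Suppose for contradiction that L is regular, and let p be the pumping length.
Choose w = a^p b^{p+1} ∈ L, with |w| = 2p+1 ≥ p.
Write w = xyz as guaranteed by the lemma, with |xy| ≤ p and y is nonempty.
Since the first p symbols of w are all a's and |xy| ≤ p, y lies entirely in the leading a-block: y = a^k for some k with 1 ≤ k ≤ p.
Consider xy^2z = a^{p+k} b^{p+1}. Since k ≥ 1, the a-count p+k is at least p+1, so i < j fails; thus xy^2z ∉ L.
This is a contradiction; hence L is not regular.

a^{p+k} b^{p+1}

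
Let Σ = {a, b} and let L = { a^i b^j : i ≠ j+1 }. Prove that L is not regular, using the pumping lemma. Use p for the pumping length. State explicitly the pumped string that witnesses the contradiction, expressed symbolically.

Assume L is regular; let p be its pumping constant.
Choose w = a^p b^{p+p!-1}. Since p ≠ (p+p!-1)+1 = p+p!, w ∈ L; and |w| ≥ p.
The pumping lemma gives a decomposition w = xyz where |xy| ≤ p and |y| ≥ 1.
Since the first p symbols of w are all a's and |xy| ≤ p, y lies entirely in the leading a-block: y = a^k for some k with 1 ≤ k ≤ p.
Since 1 ≤ k ≤ p, k divides p!; set t = 1 + p!/k. Then xy^t z has p + (p!/k)·k = p + p! copies of a. Now the a-count is p+p! and (b-count)+1 = (p+p!-1)+1 = p+p!, so i ≠ j+1 fails. So xy^t z = a^{p+p!} b^{p+p!-1} ∉ L.
Contradiction. Therefore L is not regular.

a^{p+p!} b^{p+p!-1}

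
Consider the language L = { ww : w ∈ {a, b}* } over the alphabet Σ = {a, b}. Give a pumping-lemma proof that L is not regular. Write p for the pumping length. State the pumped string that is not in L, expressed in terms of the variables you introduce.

Assume L is regular; let p be its pumping constant.
Take w = a^p b^p a^p b^p = uu where u = a^pb^p; then w ∈ L and |w| = 4p ≥ p.
By the pumping lemma, w = xyz with |xy| ≤ p and |y| ≥ 1.
Since the first p symbols of w are all a's and |xy| ≤ p, y lies entirely in the leading a-block: y = a^k for some k with 1 ≤ k ≤ p.
Pump with i = 2: xy^2z = a^{p+k} b^p a^p b^p, of length 4p+k. Suppose this equals vv. The string starts with a and ends with b, so v does too; thus the boundary between the two copies of v is a b→a transition. There is exactly one such transition, at position 2p+k, so |v| = 2p+k and |vv| = 4p+2k ≠ 4p+k since k ≥ 1. So xy^2z ∉ L.
This contradicts the pumping lemma, so L is not regular.

a^{p+k} b^p a^p b^p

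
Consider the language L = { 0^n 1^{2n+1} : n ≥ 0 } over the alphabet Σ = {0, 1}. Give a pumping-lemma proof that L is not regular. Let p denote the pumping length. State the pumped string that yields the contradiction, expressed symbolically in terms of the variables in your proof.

0^{p+k} 1^{2p+1}

Assume L is regular; let p be its pumping constant.
Take w = 0^p 1^{2p+1}. Then w ∈ L and |w| = 3p+1 ≥ p.
By the pumping lemma, w = xyz with |xy| ≤ p and y is nonempty.
Since the first p symbols of w are all 0's and |xy| ≤ p, y lies entirely in the leading 0-block: y = 0^k for some k with 1 ≤ k ≤ p.
Pump with i = 2: xy^2z = 0^{p+k} 1^{2p+1}. For this to lie in L we would need 2p+1 = 2(p+k)+1, which forces k = 0. But k ≥ 1, so xy^2z ∉ L.
Contradiction. Therefore L is not regular.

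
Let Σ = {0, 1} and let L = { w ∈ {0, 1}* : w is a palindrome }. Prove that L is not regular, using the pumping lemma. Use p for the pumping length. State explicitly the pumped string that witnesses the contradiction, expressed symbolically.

Toward a contradiction, assume L is regular with pumping length p.
Take w = 0^p 1 0^p, a palindrome of length 2p+1 ≥ p.
Write w = xyz as guaranteed by the lemma, with |xy| ≤ p and y is nonempty.
Since the first p symbols of w are all 0's and |xy| ≤ p, y lies entirely in the leading 0-block: y = 0^k for some k with 1 ≤ k ≤ p.
Pump with i = 2: xy^2z = 0^{p+k} 1 0^p. Its reverse is 0^p 1 0^{p+k}, which differs from xy^2z since k ≥ 1. So xy^2z is not a palindrome and xy^2z ∉ L.
This is a contradiction; hence L is not regular.

0^{p+k} 1 0^p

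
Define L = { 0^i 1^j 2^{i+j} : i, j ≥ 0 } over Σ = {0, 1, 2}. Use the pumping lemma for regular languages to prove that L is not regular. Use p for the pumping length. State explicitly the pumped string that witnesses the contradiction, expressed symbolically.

0^{p+k} 1^p 2^{2p}

Suppose for contradiction that L is regular, and let p be the pumping length.
Take w = 0^p 1^p 2^{2p} ∈ L (with i=j=p, i+j=2p), |w| = 4p ≥ p.
The pumping lemma gives a decomposition w = xyz where |xy| ≤ p and |y| > 0.
Because |xy| ≤ p and w begins with p copies of 0, we have y = 0^k with 1 ≤ k ≤ p.
Consider xy^2z = 0^{p+k} 1^p 2^{2p}. Now the 0- and 1-counts sum to 2p+k, but the 2-count is 2p ≠ 2p+k. So xy^2z ∉ L.
Contradiction. Therefore L is not regular.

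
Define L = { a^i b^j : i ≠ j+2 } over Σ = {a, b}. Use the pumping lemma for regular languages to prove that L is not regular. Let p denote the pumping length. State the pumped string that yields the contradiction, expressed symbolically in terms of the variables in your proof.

Toward a contradiction, assume L is regular with pumping length p.
Choose w = a^p b^{p+p!-2}. Since p ≠ (p+p!-2)+2 = p+p!, w ∈ L; and |w| ≥ p.
Write w = xyz as guaranteed by the lemma, with |xy| ≤ p and |y| > 0.
Because |xy| ≤ p and w begins with p copies of a, we have y = a^k with 1 ≤ k ≤ p.
Since 1 ≤ k ≤ p, k divides p!; set t = 1 + p!/k. Then xy^t z has p + (p!/k)·k = p + p! copies of a. Now the a-count is p+p! and (b-count)+2 = (p+p!-2)+2 = p+p!, so i ≠ j+2 fails. So xy^t z = a^{p+p!} b^{p+p!-2} ∉ L.
This is a contradiction; hence L is not regular.

a^{p+p!} b^{p+p!-2}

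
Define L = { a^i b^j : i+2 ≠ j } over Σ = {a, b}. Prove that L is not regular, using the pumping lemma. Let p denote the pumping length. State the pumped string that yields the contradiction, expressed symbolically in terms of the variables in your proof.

Suppose for contradiction that L is regular, and let p be the pumping length.
Choose w = a^p b^{p+p!+2}. Since p ≠ (p+p!+2)-2 = p+p!, w ∈ L; and |w| ≥ p.
Write w = xyz as guaranteed by the lemma, with |xy| ≤ p and |y| > 0.
Since the first p symbols of w are all a's and |xy| ≤ p, y lies entirely in the leading a-block: y = a^k for some k with 1 ≤ k ≤ p.
Since 1 ≤ k ≤ p, k divides p!; set t = 1 + p!/k. Then xy^t z has p + (p!/k)·k = p + p! copies of a. Now the a-count is p+p! and (b-count)-2 = (p+p!+2)-2 = p+p!, so i+2 ≠ j fails. So xy^t z = a^{p+p!} b^{p+p!+2} ∉ L.
This is a contradiction; hence L is not regular.

a^{p+p!} b^{p+p!+2}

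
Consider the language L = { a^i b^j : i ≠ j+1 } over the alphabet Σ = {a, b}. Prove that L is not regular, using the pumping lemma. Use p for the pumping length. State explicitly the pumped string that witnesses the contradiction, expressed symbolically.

Assume L is regular. Let p be the pumping length given by the pumping lemma.
Choose w = a^p b^{p+p!-1}. Since p ≠ (p+p!-1)+1 = p+p!, w ∈ L; and |w| ≥ p.
By the pumping lemma, w = xyz with |xy| ≤ p and |y| ≥ 1.
The first p characters of w are a's, so xy (and hence y) consists only of a's. Write y = a^k, 1 ≤ k ≤ p.
Since 1 ≤ k ≤ p, k divides p!; set t = 1 + p!/k. Then xy^t z has p + (p!/k)·k = p + p! copies of a. Now the a-count is p+p! and (b-count)+1 = (p+p!-1)+1 = p+p!, so i ≠ j+1 fails. So xy^t z = a^{p+p!} b^{p+p!-1} ∉ L.
This contradicts the pumping lemma, so L is not regular.

a^{p+p!} b^{p+p!-1}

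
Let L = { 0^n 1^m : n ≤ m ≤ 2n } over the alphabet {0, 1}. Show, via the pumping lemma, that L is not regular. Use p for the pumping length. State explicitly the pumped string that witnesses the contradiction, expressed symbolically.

0^{p+k} 1^p

Assume L is regular. Let p be the pumping length given by the pumping lemma.
Take w = 0^p 1^p ∈ L (since p ≤ p ≤ 2p), with |w| = 2p ≥ p.
The pumping lemma gives a decomposition w = xyz where |xy| ≤ p and |y| ≥ 1.
Because |xy| ≤ p and w begins with p copies of 0, we have y = 0^k with 1 ≤ k ≤ p.
Pump with i = 2: xy^2z = 0^{p+k} 1^p. Now n = p+k > p = m, so the condition n ≤ m fails. Thus xy^2z ∉ L.
This is a contradiction; hence L is not regular.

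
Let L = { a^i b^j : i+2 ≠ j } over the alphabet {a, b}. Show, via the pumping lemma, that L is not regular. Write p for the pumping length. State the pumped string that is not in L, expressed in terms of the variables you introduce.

Assume L is regular; let p be its pumping constant.
Choose w = a^p b^{p+p!+2}. Since p ≠ (p+p!+2)-2 = p+p!, w ∈ L; and |w| ≥ p.
By the pumping lemma, w = xyz with |xy| ≤ p and |y| > 0.
The first p characters of w are a's, so xy (and hence y) consists only of a's. Write y = a^k, 1 ≤ k ≤ p.
Since 1 ≤ k ≤ p, k divides p!; set t = 1 + p!/k. Then xy^t z has p + (p!/k)·k = p + p! copies of a. Now the a-count is p+p! and (b-count)-2 = (p+p!+2)-2 = p+p!, so i+2 ≠ j fails. So xy^t z = a^{p+p!} b^{p+p!+2} ∉ L.
Contradiction. Therefore L is not regular.

a^{p+p!} b^{p+p!+2}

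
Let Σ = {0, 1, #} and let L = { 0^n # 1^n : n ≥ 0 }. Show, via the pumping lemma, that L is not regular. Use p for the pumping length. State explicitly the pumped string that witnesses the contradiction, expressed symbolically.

Suppose for contradiction that L is regular, and let p be the pumping length.
Take w = 0^p # 1^p ∈ L with |w| = 2p+1 ≥ p.
The pumping lemma gives a decomposition w = xyz where |xy| ≤ p and |y| ≥ 1.
The first p characters of w are 0's, so xy (and hence y) consists only of 0's. Write y = 0^k, 1 ≤ k ≤ p.
Pump with i = 2: xy^2z = 0^{p+k} # 1^p, which would require p+k = p. But k ≥ 1, so xy^2z ∉ L.
Contradiction. Therefore L is not regular.

0^{p+k} # 1^p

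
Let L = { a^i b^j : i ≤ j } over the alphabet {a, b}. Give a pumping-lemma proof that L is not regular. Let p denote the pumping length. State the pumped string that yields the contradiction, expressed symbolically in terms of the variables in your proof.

Toward a contradiction, assume L is regular with pumping length p.
Choose w = a^p b^p ∈ L, with |w| = 2p ≥ p.
Write w = xyz as guaranteed by the lemma, with |xy| ≤ p and |y| > 0.
The first p characters of w are a's, so xy (and hence y) consists only of a's. Write y = a^k, 1 ≤ k ≤ p.
Consider xy^2z = a^{p+k} b^p. Since k ≥ 1, the a-count p+k exceeds the b-count p, so i ≤ j fails; thus xy^2z ∉ L.
Contradiction. Therefore L is not regular.

a^{p+k} b^p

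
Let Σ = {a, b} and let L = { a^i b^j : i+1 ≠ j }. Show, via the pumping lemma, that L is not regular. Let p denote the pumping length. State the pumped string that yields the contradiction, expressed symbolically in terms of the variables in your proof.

a^{p+p!} b^{p+p!+1}

Assume L is regular; let p be its pumping constant.
Choose w = a^p b^{p+p!+1}. Since p ≠ (p+p!+1)-1 = p+p!, w ∈ L; and |w| ≥ p.
By the pumping lemma, w = xyz with |xy| ≤ p and |y| > 0.
Because |xy| ≤ p and w begins with p copies of a, we have y = a^k with 1 ≤ k ≤ p.
Since 1 ≤ k ≤ p, k divides p!; set t = 1 + p!/k. Then xy^t z has p + (p!/k)·k = p + p! copies of a. Now the a-count is p+p! and (b-count)-1 = (p+p!+1)-1 = p+p!, so i+1 ≠ j fails. So xy^t z = a^{p+p!} b^{p+p!+1} ∉ L.
This is a contradiction; hence L is not regular.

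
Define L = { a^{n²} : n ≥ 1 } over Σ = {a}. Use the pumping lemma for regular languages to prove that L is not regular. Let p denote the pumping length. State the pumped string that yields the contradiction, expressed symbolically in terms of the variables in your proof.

a^{p²+k}

Toward a contradiction, assume L is regular with pumping length p.
Take w = a^{p²} ∈ L with |w| = p² ≥ p.
By the pumping lemma, w = xyz with |xy| ≤ p and y is nonempty.
Then y = a^k for some k with 1 ≤ k ≤ p.
Pump with i = 2: xy^2z = a^{p²+k}. Since 1 ≤ k ≤ p, p² < p²+k ≤ p²+p < (p+1)², so p²+k lies strictly between consecutive squares and is not a perfect square. So xy^2z ∉ L.
This contradicts the pumping lemma, so L is not regular.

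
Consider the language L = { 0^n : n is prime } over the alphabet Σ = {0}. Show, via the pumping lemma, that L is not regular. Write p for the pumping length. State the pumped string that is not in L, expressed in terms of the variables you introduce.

0^{q(1+k)}

Toward a contradiction, assume L is regular with pumping length p.
Let q be a prime with q ≥ p+2 (infinitely many primes exist), and take w = 0^q ∈ L with |w| = q ≥ p.
By the pumping lemma, w = xyz with |xy| ≤ p and y is nonempty.
Then y = 0^k for some k with 1 ≤ k ≤ p.
Since 1 ≤ k ≤ p, |xz| = q-k. Pump with i = q+1: |xy^{q+1}z| = (q-k)+(q+1)k = q+qk = q(1+k), which is composite (both factors ≥ 2). So xy^{q+1}z = 0^{q(1+k)} ∉ L.
Contradiction. Therefore L is not regular.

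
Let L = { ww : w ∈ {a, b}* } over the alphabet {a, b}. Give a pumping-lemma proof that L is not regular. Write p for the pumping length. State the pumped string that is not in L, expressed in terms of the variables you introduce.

a^{p+k} b^p a^p b^p

Assume L is regular. Let p be the pumping length given by the pumping lemma.
Take w = a^p b^p a^p b^p = uu where u = a^pb^p; then w ∈ L and |w| = 4p ≥ p.
The pumping lemma gives a decomposition w = xyz where |xy| ≤ p and y is nonempty.
Because |xy| ≤ p and w begins with p copies of a, we have y = a^k with 1 ≤ k ≤ p.
Pump with i = 2: xy^2z = a^{p+k} b^p a^p b^p, of length 4p+k. Suppose this equals vv. The string starts with a and ends with b, so v does too; thus the boundary between the two copies of v is a b→a transition. There is exactly one such transition, at position 2p+k, so |v| = 2p+k and |vv| = 4p+2k ≠ 4p+k since k ≥ 1. So xy^2z ∉ L.
This is a contradiction; hence L is not regular.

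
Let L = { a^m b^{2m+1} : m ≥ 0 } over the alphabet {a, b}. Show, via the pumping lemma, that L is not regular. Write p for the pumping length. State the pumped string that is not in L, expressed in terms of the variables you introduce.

a^{p+k} b^{2p+1}

Suppose for contradiction that L is regular, and let p be the pumping length.
Choose w = a^p b^{2p+1}, which is in L with |w| = 3p+1 ≥ p.
By the pumping lemma, w = xyz with |xy| ≤ p and y is nonempty.
Because |xy| ≤ p and w begins with p copies of a, we have y = a^k with 1 ≤ k ≤ p.
Pump with i = 2: xy^2z = a^{p+k} b^{2p+1}. For this to lie in L we would need 2p+1 = 2(p+k)+1, which forces k = 0. But k ≥ 1, so xy^2z ∉ L.
Contradiction. Therefore L is not regular.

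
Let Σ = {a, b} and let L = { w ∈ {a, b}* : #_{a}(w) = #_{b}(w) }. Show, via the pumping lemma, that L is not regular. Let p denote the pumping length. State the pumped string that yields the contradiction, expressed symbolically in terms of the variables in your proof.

Toward a contradiction, assume L is regular with pumping length p.
Choose w = a^p b^p ∈ L with |w| = 2p ≥ p.
The pumping lemma gives a decomposition w = xyz where |xy| ≤ p and |y| ≥ 1.
Since the first p symbols of w are all a's and |xy| ≤ p, y lies entirely in the leading a-block: y = a^k for some k with 1 ≤ k ≤ p.
Pump with i = 2: xy^2z = a^{p+k} b^p has p+k occurrences of a but only p of b. Since k ≥ 1 the counts differ, so xy^2z ∉ L.
Contradiction. Therefore L is not regular.

a^{p+k} b^p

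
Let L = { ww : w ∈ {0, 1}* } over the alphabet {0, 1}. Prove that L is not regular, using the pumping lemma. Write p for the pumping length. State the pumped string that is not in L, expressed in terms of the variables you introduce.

0^{p+k} 1^p 0^p 1^p

Toward a contradiction, assume L is regular with pumping length p.
Take w = 0^p 1^p 0^p 1^p = uu where u = 0^p1^p; then w ∈ L and |w| = 4p ≥ p.
The pumping lemma gives a decomposition w = xyz where |xy| ≤ p and |y| > 0.
Since the first p symbols of w are all 0's and |xy| ≤ p, y lies entirely in the leading 0-block: y = 0^k for some k with 1 ≤ k ≤ p.
Pump with i = 2: xy^2z = 0^{p+k} 1^p 0^p 1^p, of length 4p+k. Suppose this equals vv. The string starts with 0 and ends with 1, so v does too; thus the boundary between the two copies of v is a 1→0 transition. There is exactly one such transition, at position 2p+k, so |v| = 2p+k and |vv| = 4p+2k ≠ 4p+k since k ≥ 1. So xy^2z ∉ L.
Contradiction. Therefore L is not regular.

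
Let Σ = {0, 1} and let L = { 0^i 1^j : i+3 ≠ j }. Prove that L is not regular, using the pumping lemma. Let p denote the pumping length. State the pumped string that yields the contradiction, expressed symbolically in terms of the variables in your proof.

Toward a contradiction, assume L is regular with pumping length p.
Choose w = 0^p 1^{p+p!+3}. Since p ≠ (p+p!+3)-3 = p+p!, w ∈ L; and |w| ≥ p.
By the pumping lemma, w = xyz with |xy| ≤ p and |y| > 0.
The first p characters of w are 0's, so xy (and hence y) consists only of 0's. Write y = 0^k, 1 ≤ k ≤ p.
Since 1 ≤ k ≤ p, k divides p!; set t = 1 + p!/k. Then xy^t z has p + (p!/k)·k = p + p! copies of 0. Now the 0-count is p+p! and (1-count)-3 = (p+p!+3)-3 = p+p!, so i+3 ≠ j fails. So xy^t z = 0^{p+p!} 1^{p+p!+3} ∉ L.
This is a contradiction; hence L is not regular.

0^{p+p!} 1^{p+p!+3}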